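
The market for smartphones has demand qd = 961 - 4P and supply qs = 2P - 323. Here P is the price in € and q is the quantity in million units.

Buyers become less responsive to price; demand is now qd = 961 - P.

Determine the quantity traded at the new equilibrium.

533

Initially, 961 - 4P = 2P - 323, so 1284 = 6P and P = 214, q = 105.
With the change applied: demand qd = 961 - P, supply qs = 2P - 323.
Setting them equal: 961 - P = 2P - 323 → 1284 = 3P, so P = 428 and q = 533.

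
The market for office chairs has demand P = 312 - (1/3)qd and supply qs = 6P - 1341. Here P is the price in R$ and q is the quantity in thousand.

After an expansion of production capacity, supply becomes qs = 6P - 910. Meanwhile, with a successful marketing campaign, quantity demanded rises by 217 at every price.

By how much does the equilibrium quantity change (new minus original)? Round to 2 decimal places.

+288.33

Original equilibrium: 936 - 3P = 6P - 1341 gives 2277 = 9P, so P = 253 and q = 177.
With the change applied: demand qd = 1153 - 3P, supply qs = 6P - 910.
Setting them equal: 1153 - 3P = 6P - 910 → 2063 = 9P, so P = 2063/9 ≈ 229.2222 and q = 1396/3 ≈ 465.3333.
Δq = 465.3333 − 177 = +288.33.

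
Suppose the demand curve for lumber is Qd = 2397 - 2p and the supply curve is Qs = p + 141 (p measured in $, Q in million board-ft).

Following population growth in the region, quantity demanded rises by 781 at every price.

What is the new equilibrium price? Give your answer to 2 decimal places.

Original equilibrium: 2397 - 2p = p + 141 gives 2256 = 3p, so p = 752 and Q = 893.
The shock moves the curves to Qd = 3178 - 2p and Qs = p + 141.
Equate the new curves: 3178 - 2p = p + 141, giving 3037 = 3p, p = 3037/3 ≈ 1012.3333, Q = 3460/3 ≈ 1153.3333.

1012.33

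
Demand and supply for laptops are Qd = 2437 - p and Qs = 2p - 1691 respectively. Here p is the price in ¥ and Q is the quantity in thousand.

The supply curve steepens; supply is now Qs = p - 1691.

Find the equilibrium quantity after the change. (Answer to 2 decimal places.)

373.00

Original equilibrium: 2437 - p = 2p - 1691 gives 4128 = 3p, so p = 1376 and Q = 1061.
The shock moves the curves to Qd = 2437 - p and Qs = p - 1691.
Clearing the new market: 2437 - p = p - 1691, so p = 2064 and Q = 373.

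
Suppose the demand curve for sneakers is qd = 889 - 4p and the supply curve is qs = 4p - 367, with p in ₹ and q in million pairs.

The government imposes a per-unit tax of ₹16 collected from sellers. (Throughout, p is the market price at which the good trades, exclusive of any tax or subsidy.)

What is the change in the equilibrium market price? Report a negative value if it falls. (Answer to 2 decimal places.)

Solve the original market: 889 - 4p = 4p - 367, hence p = 157 and q = 261.
Since sellers keep the price net of the tax, the effective supply curve becomes qs = 4p - 431.
New equilibrium: 889 - 4p = 4p - 431 ⇒ 1320 = 8p ⇒ p = 165, q = 229.
Δp = 165 − 157 = +8.00.

+8.00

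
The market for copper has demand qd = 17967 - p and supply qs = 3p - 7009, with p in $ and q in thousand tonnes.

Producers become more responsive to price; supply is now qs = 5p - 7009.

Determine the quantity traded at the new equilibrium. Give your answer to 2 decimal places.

Original equilibrium: 17967 - p = 3p - 7009 gives 24976 = 4p, so p = 6244 and q = 11723.
The shock moves the curves to qd = 17967 - p and qs = 5p - 7009.
Setting them equal: 17967 - p = 5p - 7009 → 24976 = 6p, so p = 12488/3 ≈ 4162.6667 and q = 41413/3 ≈ 13804.3333.

13804.33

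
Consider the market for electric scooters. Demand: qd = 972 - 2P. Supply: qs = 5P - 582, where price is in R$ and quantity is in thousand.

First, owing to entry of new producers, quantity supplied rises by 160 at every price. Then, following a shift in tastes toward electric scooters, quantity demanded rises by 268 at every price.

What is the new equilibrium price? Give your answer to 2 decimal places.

237.43

Solve the original market: 972 - 2P = 5P - 582, hence P = 222 and q = 528.
The new curves are qd = 1240 - 2P (demand) and qs = 5P - 422 (supply).
Setting them equal: 1240 - 2P = 5P - 422 → 1662 = 7P, so P = 1662/7 ≈ 237.4286 and q = 5356/7 ≈ 765.1429.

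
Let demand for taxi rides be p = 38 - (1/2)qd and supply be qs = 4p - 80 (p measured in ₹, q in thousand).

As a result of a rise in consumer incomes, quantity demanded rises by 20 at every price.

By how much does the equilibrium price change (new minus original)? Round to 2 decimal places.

+3.33

Before the shock: 76 - 2p = 4p - 80 ⇒ 156 = 6p ⇒ p = 26, q = 24.
With the change applied: demand qd = 96 - 2p, supply qs = 4p - 80.
Setting them equal: 96 - 2p = 4p - 80 → 176 = 6p, so p = 88/3 ≈ 29.3333 and q = 112/3 ≈ 37.3333.
Δp = 29.3333 − 26 = +3.33.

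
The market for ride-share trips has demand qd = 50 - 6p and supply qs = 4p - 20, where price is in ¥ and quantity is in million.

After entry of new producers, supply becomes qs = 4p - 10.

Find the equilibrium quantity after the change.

Before the shock: 50 - 6p = 4p - 20 ⇒ 70 = 10p ⇒ p = 7, q = 8.
With the change applied: demand qd = 50 - 6p, supply qs = 4p - 10.
Equate the new curves: 50 - 6p = 4p - 10, giving 60 = 10p, p = 6, q = 14.

14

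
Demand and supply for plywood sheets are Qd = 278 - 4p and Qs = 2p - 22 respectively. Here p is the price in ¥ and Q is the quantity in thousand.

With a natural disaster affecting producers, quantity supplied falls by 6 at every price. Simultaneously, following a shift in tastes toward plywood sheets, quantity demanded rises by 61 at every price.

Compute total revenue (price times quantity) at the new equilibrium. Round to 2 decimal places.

Solve the original market: 278 - 4p = 2p - 22, hence p = 50 and Q = 78.
After the shift, demand is Qd = 339 - 4p and supply is Qs = 2p - 28.
New equilibrium: 339 - 4p = 2p - 28 ⇒ 367 = 6p ⇒ p = 367/6 ≈ 61.1667, Q = 283/3 ≈ 94.3333.
New expenditure = 61.1667 × 94.3333 = 5770.06.

5770.06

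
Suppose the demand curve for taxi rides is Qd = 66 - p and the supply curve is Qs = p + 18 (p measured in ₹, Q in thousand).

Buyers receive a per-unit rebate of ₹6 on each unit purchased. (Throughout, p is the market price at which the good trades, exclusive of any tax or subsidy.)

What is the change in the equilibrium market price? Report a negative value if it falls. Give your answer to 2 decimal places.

Solve the original market: 66 - p = p + 18, hence p = 24 and Q = 42.
Since buyers' out-of-pocket price is the market price minus the rebate, the effective demand curve becomes Qd = 72 - p.
Setting them equal: 72 - p = p + 18 → 54 = 2p, so p = 27 and Q = 45.
Δp = 27 − 24 = +3.00.

+3.00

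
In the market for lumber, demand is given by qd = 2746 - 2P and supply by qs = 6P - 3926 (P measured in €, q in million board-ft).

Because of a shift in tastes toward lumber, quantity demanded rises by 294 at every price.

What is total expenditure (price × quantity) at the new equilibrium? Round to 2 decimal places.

Original equilibrium: 2746 - 2P = 6P - 3926 gives 6672 = 8P, so P = 834 and q = 1078.
The shock moves the curves to qd = 3040 - 2P and qs = 6P - 3926.
Clearing the new market: 3040 - 2P = 6P - 3926, so P = 870.75 and q = 1298.5.
New expenditure = 870.75 × 1298.5 = 1130668.88.

1130668.88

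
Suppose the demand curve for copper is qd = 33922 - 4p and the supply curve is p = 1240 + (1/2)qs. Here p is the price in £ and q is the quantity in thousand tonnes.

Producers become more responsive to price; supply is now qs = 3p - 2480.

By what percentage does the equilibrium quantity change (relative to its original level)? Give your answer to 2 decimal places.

+35.91

Initially, 33922 - 4p = 2p - 2480, so 36402 = 6p and p = 6067, q = 9654.
After the shift, demand is qd = 33922 - 4p and supply is qs = 3p - 2480.
Setting them equal: 33922 - 4p = 3p - 2480 → 36402 = 7p, so p = 36402/7 ≈ 5200.2857 and q = 91846/7 ≈ 13120.8571.
%Δq = (13120.8571 − 9654) / 9654 × 100 = +35.91%.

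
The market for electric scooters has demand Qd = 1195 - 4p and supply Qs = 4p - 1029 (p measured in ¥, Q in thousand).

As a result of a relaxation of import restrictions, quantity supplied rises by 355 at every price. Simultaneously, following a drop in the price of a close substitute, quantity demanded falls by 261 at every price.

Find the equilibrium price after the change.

Original equilibrium: 1195 - 4p = 4p - 1029 gives 2224 = 8p, so p = 278 and Q = 83.
The shock moves the curves to Qd = 934 - 4p and Qs = 4p - 674.
Clearing the new market: 934 - 4p = 4p - 674, so p = 201 and Q = 130.

201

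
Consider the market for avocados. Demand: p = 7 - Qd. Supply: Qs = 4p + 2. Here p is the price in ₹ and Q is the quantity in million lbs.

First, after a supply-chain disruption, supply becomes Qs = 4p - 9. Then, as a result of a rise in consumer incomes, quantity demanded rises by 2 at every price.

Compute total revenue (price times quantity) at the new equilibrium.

19.44

Before the shock: 7 - p = 4p + 2 ⇒ 5 = 5p ⇒ p = 1, Q = 6.
The shock moves the curves to Qd = 9 - p and Qs = 4p - 9.
Equate the new curves: 9 - p = 4p - 9, giving 18 = 5p, p = 3.6, Q = 5.4.
New expenditure = 3.6 × 5.4 = 19.44.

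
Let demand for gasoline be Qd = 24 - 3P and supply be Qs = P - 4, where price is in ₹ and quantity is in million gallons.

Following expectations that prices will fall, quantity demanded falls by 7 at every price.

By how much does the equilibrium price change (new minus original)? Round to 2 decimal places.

-1.75

Before the shock: 24 - 3P = P - 4 ⇒ 28 = 4P ⇒ P = 7, Q = 3.
The new curves are Qd = 17 - 3P (demand) and Qs = P - 4 (supply).
Equate the new curves: 17 - 3P = P - 4, giving 21 = 4P, P = 5.25, Q = 1.25.
ΔP = 5.25 − 7 = -1.75.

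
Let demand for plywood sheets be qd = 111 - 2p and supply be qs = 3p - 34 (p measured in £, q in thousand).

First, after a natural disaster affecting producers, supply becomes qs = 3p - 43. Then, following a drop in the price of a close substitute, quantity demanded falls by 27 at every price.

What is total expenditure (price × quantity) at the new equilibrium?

Before the shock: 111 - 2p = 3p - 34 ⇒ 145 = 5p ⇒ p = 29, q = 53.
After the shift, demand is qd = 84 - 2p and supply is qs = 3p - 43.
Clearing the new market: 84 - 2p = 3p - 43, so p = 25.4 and q = 33.2.
New expenditure = 25.4 × 33.2 = 843.28.

843.28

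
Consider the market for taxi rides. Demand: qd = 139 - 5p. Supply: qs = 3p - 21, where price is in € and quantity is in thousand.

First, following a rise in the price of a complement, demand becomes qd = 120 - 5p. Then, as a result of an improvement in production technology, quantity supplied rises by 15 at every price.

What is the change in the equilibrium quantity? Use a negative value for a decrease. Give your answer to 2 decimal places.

Before the shock: 139 - 5p = 3p - 21 ⇒ 160 = 8p ⇒ p = 20, q = 39.
With the change applied: demand qd = 120 - 5p, supply qs = 3p - 6.
Equate the new curves: 120 - 5p = 3p - 6, giving 126 = 8p, p = 15.75, q = 41.25.
Δq = 41.25 − 39 = +2.25.

+2.25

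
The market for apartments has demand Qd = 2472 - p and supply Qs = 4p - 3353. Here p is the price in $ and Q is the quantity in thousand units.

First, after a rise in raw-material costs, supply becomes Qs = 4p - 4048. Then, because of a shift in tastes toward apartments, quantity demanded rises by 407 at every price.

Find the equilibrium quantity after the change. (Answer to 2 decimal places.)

1493.60

Solve the original market: 2472 - p = 4p - 3353, hence p = 1165 and Q = 1307.
After the shift, demand is Qd = 2879 - p and supply is Qs = 4p - 4048.
New equilibrium: 2879 - p = 4p - 4048 ⇒ 6927 = 5p ⇒ p = 1385.4, Q = 1493.6.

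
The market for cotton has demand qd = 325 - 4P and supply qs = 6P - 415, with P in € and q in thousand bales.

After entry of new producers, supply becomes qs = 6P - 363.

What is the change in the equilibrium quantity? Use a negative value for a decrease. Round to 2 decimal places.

+20.80

Original equilibrium: 325 - 4P = 6P - 415 gives 740 = 10P, so P = 74 and q = 29.
With the change applied: demand qd = 325 - 4P, supply qs = 6P - 363.
Clearing the new market: 325 - 4P = 6P - 363, so P = 68.8 and q = 49.8.
Δq = 49.8 − 29 = +20.80.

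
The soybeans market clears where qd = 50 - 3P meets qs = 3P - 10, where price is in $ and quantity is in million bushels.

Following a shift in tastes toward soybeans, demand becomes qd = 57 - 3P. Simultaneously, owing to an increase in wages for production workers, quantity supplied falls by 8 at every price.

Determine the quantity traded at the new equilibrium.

Solve the original market: 50 - 3P = 3P - 10, hence P = 10 and q = 20.
With the change applied: demand qd = 57 - 3P, supply qs = 3P - 18.
Clearing the new market: 57 - 3P = 3P - 18, so P = 12.5 and q = 19.5.

19.5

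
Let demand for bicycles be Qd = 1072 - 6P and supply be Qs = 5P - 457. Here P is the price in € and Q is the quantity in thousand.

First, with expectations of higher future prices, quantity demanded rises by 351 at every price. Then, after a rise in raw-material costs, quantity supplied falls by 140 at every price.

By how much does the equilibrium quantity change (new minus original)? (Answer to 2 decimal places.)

+83.18

Solve the original market: 1072 - 6P = 5P - 457, hence P = 139 and Q = 238.
After the shift, demand is Qd = 1423 - 6P and supply is Qs = 5P - 597.
Clearing the new market: 1423 - 6P = 5P - 597, so P = 2020/11 ≈ 183.6364 and Q = 3533/11 ≈ 321.1818.
ΔQ = 321.1818 − 238 = +83.18.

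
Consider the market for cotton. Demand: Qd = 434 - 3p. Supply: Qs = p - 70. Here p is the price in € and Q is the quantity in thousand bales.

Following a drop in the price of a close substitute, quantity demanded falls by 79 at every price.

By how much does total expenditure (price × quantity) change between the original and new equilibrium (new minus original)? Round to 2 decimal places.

Initially, 434 - 3p = p - 70, so 504 = 4p and p = 126, Q = 56.
The new curves are Qd = 355 - 3p (demand) and Qs = p - 70 (supply).
New equilibrium: 355 - 3p = p - 70 ⇒ 425 = 4p ⇒ p = 106.25, Q = 36.25.
Expenditure moves from 126×56 = 7056 to 106.25×36.25 = 3851.5625; change = -3204.44.

-3204.44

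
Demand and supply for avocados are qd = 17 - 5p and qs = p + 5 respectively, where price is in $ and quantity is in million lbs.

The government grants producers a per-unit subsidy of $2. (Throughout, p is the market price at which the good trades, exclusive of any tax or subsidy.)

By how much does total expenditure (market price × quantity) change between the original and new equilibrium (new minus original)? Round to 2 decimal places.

Before the shock: 17 - 5p = p + 5 ⇒ 12 = 6p ⇒ p = 2, q = 7.
Since sellers receive the price plus the subsidy, the effective supply curve becomes qs = p + 7.
New equilibrium: 17 - 5p = p + 7 ⇒ 10 = 6p ⇒ p = 5/3 ≈ 1.6667, q = 26/3 ≈ 8.6667.
Expenditure moves from 2×7 = 14 to 1.6667×8.6667 = 14.4444; change = +0.44.

+0.44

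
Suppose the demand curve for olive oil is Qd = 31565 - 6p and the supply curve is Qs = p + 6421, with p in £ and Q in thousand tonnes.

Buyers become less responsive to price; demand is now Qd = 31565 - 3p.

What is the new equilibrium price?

Solve the original market: 31565 - 6p = p + 6421, hence p = 3592 and Q = 10013.
With the change applied: demand Qd = 31565 - 3p, supply Qs = p + 6421.
Equate the new curves: 31565 - 3p = p + 6421, giving 25144 = 4p, p = 6286, Q = 12707.

6286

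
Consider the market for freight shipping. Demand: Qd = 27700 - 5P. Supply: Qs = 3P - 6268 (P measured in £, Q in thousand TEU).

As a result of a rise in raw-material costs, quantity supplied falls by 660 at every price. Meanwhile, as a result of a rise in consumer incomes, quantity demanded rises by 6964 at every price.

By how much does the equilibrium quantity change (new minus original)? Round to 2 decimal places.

Solve the original market: 27700 - 5P = 3P - 6268, hence P = 4246 and Q = 6470.
After the shift, demand is Qd = 34664 - 5P and supply is Qs = 3P - 6928.
Clearing the new market: 34664 - 5P = 3P - 6928, so P = 5199 and Q = 8669.
ΔQ = 8669 − 6470 = +2199.00.

+2199.00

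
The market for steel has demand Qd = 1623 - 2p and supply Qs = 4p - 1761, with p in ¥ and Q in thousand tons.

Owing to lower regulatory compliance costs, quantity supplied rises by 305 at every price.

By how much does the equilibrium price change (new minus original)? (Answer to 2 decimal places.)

-50.83

Original equilibrium: 1623 - 2p = 4p - 1761 gives 3384 = 6p, so p = 564 and Q = 495.
The shock moves the curves to Qd = 1623 - 2p and Qs = 4p - 1456.
Equate the new curves: 1623 - 2p = 4p - 1456, giving 3079 = 6p, p = 3079/6 ≈ 513.1667, Q = 1790/3 ≈ 596.6667.
Δp = 513.1667 − 564 = -50.83.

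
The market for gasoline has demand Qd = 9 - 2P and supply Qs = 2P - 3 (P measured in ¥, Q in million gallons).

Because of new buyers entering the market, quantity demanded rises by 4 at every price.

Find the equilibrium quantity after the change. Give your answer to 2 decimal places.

Initially, 9 - 2P = 2P - 3, so 12 = 4P and P = 3, Q = 3.
The shock moves the curves to Qd = 13 - 2P and Qs = 2P - 3.
Equate the new curves: 13 - 2P = 2P - 3, giving 16 = 4P, P = 4, Q = 5.

5.00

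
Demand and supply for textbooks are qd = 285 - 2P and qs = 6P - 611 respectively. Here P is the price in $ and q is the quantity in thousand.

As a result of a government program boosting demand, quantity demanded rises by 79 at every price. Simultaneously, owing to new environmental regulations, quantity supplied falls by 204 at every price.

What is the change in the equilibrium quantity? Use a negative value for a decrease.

Initially, 285 - 2P = 6P - 611, so 896 = 8P and P = 112, q = 61.
The shock moves the curves to qd = 364 - 2P and qs = 6P - 815.
Setting them equal: 364 - 2P = 6P - 815 → 1179 = 8P, so P = 147.375 and q = 69.25.
Δq = 69.25 − 61 = +8.25.

+8.25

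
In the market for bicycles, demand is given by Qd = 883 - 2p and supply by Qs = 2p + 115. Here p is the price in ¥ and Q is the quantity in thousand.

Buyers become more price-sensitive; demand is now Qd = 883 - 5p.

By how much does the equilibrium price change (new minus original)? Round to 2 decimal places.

-82.29

Original equilibrium: 883 - 2p = 2p + 115 gives 768 = 4p, so p = 192 and Q = 499.
The new curves are Qd = 883 - 5p (demand) and Qs = 2p + 115 (supply).
Equate the new curves: 883 - 5p = 2p + 115, giving 768 = 7p, p = 768/7 ≈ 109.7143, Q = 2341/7 ≈ 334.4286.
Δp = 109.7143 − 192 = -82.29.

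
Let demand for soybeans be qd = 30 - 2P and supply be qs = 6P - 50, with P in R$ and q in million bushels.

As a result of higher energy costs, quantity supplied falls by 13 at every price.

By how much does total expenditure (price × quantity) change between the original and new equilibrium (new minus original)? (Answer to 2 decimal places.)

-21.53

Solve the original market: 30 - 2P = 6P - 50, hence P = 10 and q = 10.
The new curves are qd = 30 - 2P (demand) and qs = 6P - 63 (supply).
Setting them equal: 30 - 2P = 6P - 63 → 93 = 8P, so P = 11.625 and q = 6.75.
Expenditure moves from 10×10 = 100 to 11.625×6.75 = 78.46875; change = -21.53.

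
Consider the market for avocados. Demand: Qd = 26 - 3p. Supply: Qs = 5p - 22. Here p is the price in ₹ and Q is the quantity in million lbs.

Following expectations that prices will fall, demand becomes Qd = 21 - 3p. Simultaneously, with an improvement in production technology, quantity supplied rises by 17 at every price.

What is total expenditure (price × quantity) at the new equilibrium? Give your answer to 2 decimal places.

Initially, 26 - 3p = 5p - 22, so 48 = 8p and p = 6, Q = 8.
With the change applied: demand Qd = 21 - 3p, supply Qs = 5p - 5.
New equilibrium: 21 - 3p = 5p - 5 ⇒ 26 = 8p ⇒ p = 3.25, Q = 11.25.
New expenditure = 3.25 × 11.25 = 36.56.

36.56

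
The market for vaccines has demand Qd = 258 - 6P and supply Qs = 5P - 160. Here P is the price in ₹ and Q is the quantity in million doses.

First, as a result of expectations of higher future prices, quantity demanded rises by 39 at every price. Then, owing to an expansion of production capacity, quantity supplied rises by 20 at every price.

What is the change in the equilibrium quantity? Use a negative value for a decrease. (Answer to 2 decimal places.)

Solve the original market: 258 - 6P = 5P - 160, hence P = 38 and Q = 30.
After the shift, demand is Qd = 297 - 6P and supply is Qs = 5P - 140.
Equate the new curves: 297 - 6P = 5P - 140, giving 437 = 11P, P = 437/11 ≈ 39.7273, Q = 645/11 ≈ 58.6364.
ΔQ = 58.6364 − 30 = +28.64.

+28.64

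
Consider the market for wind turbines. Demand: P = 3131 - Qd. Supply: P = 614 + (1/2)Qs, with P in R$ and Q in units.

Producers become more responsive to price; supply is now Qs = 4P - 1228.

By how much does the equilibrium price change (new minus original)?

-581.2

Original equilibrium: 3131 - P = 2P - 1228 gives 4359 = 3P, so P = 1453 and Q = 1678.
With the change applied: demand Qd = 3131 - P, supply Qs = 4P - 1228.
New equilibrium: 3131 - P = 4P - 1228 ⇒ 4359 = 5P ⇒ P = 871.8, Q = 2259.2.
ΔP = 871.8 − 1453 = -581.2.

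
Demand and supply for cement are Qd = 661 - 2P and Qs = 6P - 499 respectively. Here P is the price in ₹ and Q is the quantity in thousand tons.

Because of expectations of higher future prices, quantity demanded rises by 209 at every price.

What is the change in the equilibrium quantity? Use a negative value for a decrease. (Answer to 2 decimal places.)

+156.75

Solve the original market: 661 - 2P = 6P - 499, hence P = 145 and Q = 371.
The shock moves the curves to Qd = 870 - 2P and Qs = 6P - 499.
Equate the new curves: 870 - 2P = 6P - 499, giving 1369 = 8P, P = 171.125, Q = 527.75.
ΔQ = 527.75 − 371 = +156.75.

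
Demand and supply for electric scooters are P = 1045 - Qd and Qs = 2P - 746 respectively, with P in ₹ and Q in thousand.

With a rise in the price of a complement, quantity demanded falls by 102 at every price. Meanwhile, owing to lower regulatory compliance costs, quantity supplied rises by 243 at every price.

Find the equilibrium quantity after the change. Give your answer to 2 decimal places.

Before the shock: 1045 - P = 2P - 746 ⇒ 1791 = 3P ⇒ P = 597, Q = 448.
After the shift, demand is Qd = 943 - P and supply is Qs = 2P - 503.
Setting them equal: 943 - P = 2P - 503 → 1446 = 3P, so P = 482 and Q = 461.

461.00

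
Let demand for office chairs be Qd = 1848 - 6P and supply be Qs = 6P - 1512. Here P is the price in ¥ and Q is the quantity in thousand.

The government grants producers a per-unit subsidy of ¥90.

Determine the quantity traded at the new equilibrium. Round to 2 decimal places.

438.00

Solve the original market: 1848 - 6P = 6P - 1512, hence P = 280 and Q = 168.
Since sellers receive the price plus the subsidy, the effective supply curve becomes Qs = 6P - 972.
Setting them equal: 1848 - 6P = 6P - 972 → 2820 = 12P, so P = 235 and Q = 438.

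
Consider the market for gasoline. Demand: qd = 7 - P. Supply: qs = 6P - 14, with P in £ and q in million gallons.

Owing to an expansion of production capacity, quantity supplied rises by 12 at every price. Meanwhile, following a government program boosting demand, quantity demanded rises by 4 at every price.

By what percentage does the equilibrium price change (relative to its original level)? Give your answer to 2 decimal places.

-38.10

Solve the original market: 7 - P = 6P - 14, hence P = 3 and q = 4.
The new curves are qd = 11 - P (demand) and qs = 6P - 2 (supply).
New equilibrium: 11 - P = 6P - 2 ⇒ 13 = 7P ⇒ P = 13/7 ≈ 1.8571, q = 64/7 ≈ 9.1429.
%ΔP = (1.8571 − 3) / 3 × 100 = -38.10%.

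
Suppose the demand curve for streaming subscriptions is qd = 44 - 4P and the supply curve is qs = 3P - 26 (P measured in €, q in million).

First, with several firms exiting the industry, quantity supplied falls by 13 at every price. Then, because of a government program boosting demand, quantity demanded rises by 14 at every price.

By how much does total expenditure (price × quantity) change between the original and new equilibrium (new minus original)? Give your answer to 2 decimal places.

Initially, 44 - 4P = 3P - 26, so 70 = 7P and P = 10, q = 4.
With the change applied: demand qd = 58 - 4P, supply qs = 3P - 39.
New equilibrium: 58 - 4P = 3P - 39 ⇒ 97 = 7P ⇒ P = 97/7 ≈ 13.8571, q = 18/7 ≈ 2.5714.
Expenditure moves from 10×4 = 40 to 13.8571×2.5714 = 35.6327; change = -4.37.

-4.37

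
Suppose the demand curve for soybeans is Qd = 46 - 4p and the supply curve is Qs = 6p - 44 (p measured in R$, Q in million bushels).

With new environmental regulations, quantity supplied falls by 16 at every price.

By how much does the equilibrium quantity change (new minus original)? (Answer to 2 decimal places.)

Original equilibrium: 46 - 4p = 6p - 44 gives 90 = 10p, so p = 9 and Q = 10.
After the shift, demand is Qd = 46 - 4p and supply is Qs = 6p - 60.
Setting them equal: 46 - 4p = 6p - 60 → 106 = 10p, so p = 10.6 and Q = 3.6.
ΔQ = 3.6 − 10 = -6.40.

-6.40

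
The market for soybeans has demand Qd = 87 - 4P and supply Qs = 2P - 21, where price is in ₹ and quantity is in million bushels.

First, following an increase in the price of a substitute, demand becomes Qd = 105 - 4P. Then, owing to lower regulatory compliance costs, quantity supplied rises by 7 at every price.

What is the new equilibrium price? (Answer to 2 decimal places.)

19.83

Before the shock: 87 - 4P = 2P - 21 ⇒ 108 = 6P ⇒ P = 18, Q = 15.
The shock moves the curves to Qd = 105 - 4P and Qs = 2P - 14.
Clearing the new market: 105 - 4P = 2P - 14, so P = 119/6 ≈ 19.8333 and Q = 77/3 ≈ 25.6667.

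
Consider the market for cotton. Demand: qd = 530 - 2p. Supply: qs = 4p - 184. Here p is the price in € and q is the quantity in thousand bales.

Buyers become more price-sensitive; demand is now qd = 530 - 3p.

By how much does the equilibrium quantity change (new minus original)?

-68

Solve the original market: 530 - 2p = 4p - 184, hence p = 119 and q = 292.
The shock moves the curves to qd = 530 - 3p and qs = 4p - 184.
Setting them equal: 530 - 3p = 4p - 184 → 714 = 7p, so p = 102 and q = 224.
Δq = 224 − 292 = -68.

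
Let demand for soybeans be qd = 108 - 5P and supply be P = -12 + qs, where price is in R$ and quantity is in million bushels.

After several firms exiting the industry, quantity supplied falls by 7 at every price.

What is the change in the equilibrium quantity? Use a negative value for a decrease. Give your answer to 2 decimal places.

Before the shock: 108 - 5P = P + 12 ⇒ 96 = 6P ⇒ P = 16, q = 28.
The shock moves the curves to qd = 108 - 5P and qs = P + 5.
Setting them equal: 108 - 5P = P + 5 → 103 = 6P, so P = 103/6 ≈ 17.1667 and q = 133/6 ≈ 22.1667.
Δq = 22.1667 − 28 = -5.83.

-5.83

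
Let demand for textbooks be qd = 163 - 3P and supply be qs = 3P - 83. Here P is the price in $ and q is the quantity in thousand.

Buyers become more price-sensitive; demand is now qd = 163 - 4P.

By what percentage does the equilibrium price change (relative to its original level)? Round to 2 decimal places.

-14.29

Initially, 163 - 3P = 3P - 83, so 246 = 6P and P = 41, q = 40.
The shock moves the curves to qd = 163 - 4P and qs = 3P - 83.
New equilibrium: 163 - 4P = 3P - 83 ⇒ 246 = 7P ⇒ P = 246/7 ≈ 35.1429, q = 157/7 ≈ 22.4286.
%ΔP = (35.1429 − 41) / 41 × 100 = -14.29%.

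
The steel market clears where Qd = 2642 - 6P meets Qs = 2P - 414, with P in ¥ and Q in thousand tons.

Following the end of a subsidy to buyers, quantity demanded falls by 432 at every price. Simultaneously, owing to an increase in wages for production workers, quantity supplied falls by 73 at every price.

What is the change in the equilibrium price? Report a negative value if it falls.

Original equilibrium: 2642 - 6P = 2P - 414 gives 3056 = 8P, so P = 382 and Q = 350.
After the shift, demand is Qd = 2210 - 6P and supply is Qs = 2P - 487.
Equate the new curves: 2210 - 6P = 2P - 487, giving 2697 = 8P, P = 337.125, Q = 187.25.
ΔP = 337.125 − 382 = -44.875.

-44.875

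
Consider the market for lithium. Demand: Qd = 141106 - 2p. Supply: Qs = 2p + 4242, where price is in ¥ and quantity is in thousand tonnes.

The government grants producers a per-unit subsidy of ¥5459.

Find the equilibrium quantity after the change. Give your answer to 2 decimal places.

Solve the original market: 141106 - 2p = 2p + 4242, hence p = 34216 and Q = 72674.
Since sellers receive the price plus the subsidy, the effective supply curve becomes Qs = 2p + 15160.
New equilibrium: 141106 - 2p = 2p + 15160 ⇒ 125946 = 4p ⇒ p = 31486.5, Q = 78133.

78133.00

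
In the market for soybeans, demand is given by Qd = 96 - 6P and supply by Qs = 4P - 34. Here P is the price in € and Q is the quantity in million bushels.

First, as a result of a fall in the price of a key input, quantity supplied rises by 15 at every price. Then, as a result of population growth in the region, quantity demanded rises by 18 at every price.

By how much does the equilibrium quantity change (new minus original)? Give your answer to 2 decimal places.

+16.20

Before the shock: 96 - 6P = 4P - 34 ⇒ 130 = 10P ⇒ P = 13, Q = 18.
The new curves are Qd = 114 - 6P (demand) and Qs = 4P - 19 (supply).
Setting them equal: 114 - 6P = 4P - 19 → 133 = 10P, so P = 13.3 and Q = 34.2.
ΔQ = 34.2 − 18 = +16.20.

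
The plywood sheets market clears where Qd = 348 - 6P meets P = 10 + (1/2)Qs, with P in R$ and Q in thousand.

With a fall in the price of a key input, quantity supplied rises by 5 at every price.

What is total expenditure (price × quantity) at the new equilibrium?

3437.15625

Original equilibrium: 348 - 6P = 2P - 20 gives 368 = 8P, so P = 46 and Q = 72.
The shock moves the curves to Qd = 348 - 6P and Qs = 2P - 15.
Equate the new curves: 348 - 6P = 2P - 15, giving 363 = 8P, P = 45.375, Q = 75.75.
New expenditure = 45.375 × 75.75 = 3437.15625.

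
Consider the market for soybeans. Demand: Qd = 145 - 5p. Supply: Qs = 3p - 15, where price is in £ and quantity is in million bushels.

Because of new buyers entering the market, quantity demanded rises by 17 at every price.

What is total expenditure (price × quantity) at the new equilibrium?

1136.671875

Solve the original market: 145 - 5p = 3p - 15, hence p = 20 and Q = 45.
After the shift, demand is Qd = 162 - 5p and supply is Qs = 3p - 15.
Setting them equal: 162 - 5p = 3p - 15 → 177 = 8p, so p = 22.125 and Q = 51.375.
New expenditure = 22.125 × 51.375 = 1136.671875.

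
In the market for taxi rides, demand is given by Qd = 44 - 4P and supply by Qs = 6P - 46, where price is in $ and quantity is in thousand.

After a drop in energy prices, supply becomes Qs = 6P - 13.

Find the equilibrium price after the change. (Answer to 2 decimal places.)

5.70

Solve the original market: 44 - 4P = 6P - 46, hence P = 9 and Q = 8.
With the change applied: demand Qd = 44 - 4P, supply Qs = 6P - 13.
Clearing the new market: 44 - 4P = 6P - 13, so P = 5.7 and Q = 21.2.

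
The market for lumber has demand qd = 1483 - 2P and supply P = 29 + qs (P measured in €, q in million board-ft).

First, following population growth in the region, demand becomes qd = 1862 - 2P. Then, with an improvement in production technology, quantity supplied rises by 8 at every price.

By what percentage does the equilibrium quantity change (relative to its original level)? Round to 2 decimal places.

Original equilibrium: 1483 - 2P = P - 29 gives 1512 = 3P, so P = 504 and q = 475.
With the change applied: demand qd = 1862 - 2P, supply qs = P - 21.
Equate the new curves: 1862 - 2P = P - 21, giving 1883 = 3P, P = 1883/3 ≈ 627.6667, q = 1820/3 ≈ 606.6667.
%Δq = (606.6667 − 475) / 475 × 100 = +27.72%.

+27.72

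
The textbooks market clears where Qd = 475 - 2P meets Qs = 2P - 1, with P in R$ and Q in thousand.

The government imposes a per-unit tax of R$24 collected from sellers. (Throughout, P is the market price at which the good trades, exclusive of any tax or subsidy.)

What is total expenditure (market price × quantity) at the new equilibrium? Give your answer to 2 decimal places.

Initially, 475 - 2P = 2P - 1, so 476 = 4P and P = 119, Q = 237.
Since sellers keep the price net of the tax, the effective supply curve becomes Qs = 2P - 49.
Clearing the new market: 475 - 2P = 2P - 49, so P = 131 and Q = 213.
New expenditure = 131 × 213 = 27903.00.

27903.00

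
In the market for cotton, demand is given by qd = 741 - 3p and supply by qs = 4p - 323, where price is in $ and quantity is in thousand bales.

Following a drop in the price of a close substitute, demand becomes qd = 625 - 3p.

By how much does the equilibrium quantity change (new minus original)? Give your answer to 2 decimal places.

Solve the original market: 741 - 3p = 4p - 323, hence p = 152 and q = 285.
The new curves are qd = 625 - 3p (demand) and qs = 4p - 323 (supply).
Clearing the new market: 625 - 3p = 4p - 323, so p = 948/7 ≈ 135.4286 and q = 1531/7 ≈ 218.7143.
Δq = 218.7143 − 285 = -66.29.

-66.29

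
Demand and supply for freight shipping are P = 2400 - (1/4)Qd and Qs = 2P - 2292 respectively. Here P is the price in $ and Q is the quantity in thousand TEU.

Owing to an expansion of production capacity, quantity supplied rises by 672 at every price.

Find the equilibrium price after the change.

Before the shock: 9600 - 4P = 2P - 2292 ⇒ 11892 = 6P ⇒ P = 1982, Q = 1672.
The new curves are Qd = 9600 - 4P (demand) and Qs = 2P - 1620 (supply).
Clearing the new market: 9600 - 4P = 2P - 1620, so P = 1870 and Q = 2120.

1870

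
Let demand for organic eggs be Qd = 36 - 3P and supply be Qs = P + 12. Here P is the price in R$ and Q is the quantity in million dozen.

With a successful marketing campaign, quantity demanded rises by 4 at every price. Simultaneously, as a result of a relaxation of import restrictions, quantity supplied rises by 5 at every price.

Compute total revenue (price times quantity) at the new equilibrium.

Original equilibrium: 36 - 3P = P + 12 gives 24 = 4P, so P = 6 and Q = 18.
With the change applied: demand Qd = 40 - 3P, supply Qs = P + 17.
Setting them equal: 40 - 3P = P + 17 → 23 = 4P, so P = 5.75 and Q = 22.75.
New expenditure = 5.75 × 22.75 = 130.8125.

130.8125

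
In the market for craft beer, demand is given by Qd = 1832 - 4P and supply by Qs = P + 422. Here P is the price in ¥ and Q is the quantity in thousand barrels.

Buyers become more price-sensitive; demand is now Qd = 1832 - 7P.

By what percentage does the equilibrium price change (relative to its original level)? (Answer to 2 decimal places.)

-37.50

Original equilibrium: 1832 - 4P = P + 422 gives 1410 = 5P, so P = 282 and Q = 704.
The shock moves the curves to Qd = 1832 - 7P and Qs = P + 422.
Setting them equal: 1832 - 7P = P + 422 → 1410 = 8P, so P = 176.25 and Q = 598.25.
%ΔP = (176.25 − 282) / 282 × 100 = -37.50%.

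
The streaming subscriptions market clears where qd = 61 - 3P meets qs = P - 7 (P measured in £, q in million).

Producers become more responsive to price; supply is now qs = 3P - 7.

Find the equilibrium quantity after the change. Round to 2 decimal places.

Initially, 61 - 3P = P - 7, so 68 = 4P and P = 17, q = 10.
The shock moves the curves to qd = 61 - 3P and qs = 3P - 7.
New equilibrium: 61 - 3P = 3P - 7 ⇒ 68 = 6P ⇒ P = 34/3 ≈ 11.3333, q = 27.

27.00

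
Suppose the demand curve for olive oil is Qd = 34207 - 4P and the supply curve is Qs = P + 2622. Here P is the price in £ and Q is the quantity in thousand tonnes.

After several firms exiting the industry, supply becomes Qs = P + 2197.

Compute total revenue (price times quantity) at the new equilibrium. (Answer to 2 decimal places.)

Original equilibrium: 34207 - 4P = P + 2622 gives 31585 = 5P, so P = 6317 and Q = 8939.
With the change applied: demand Qd = 34207 - 4P, supply Qs = P + 2197.
New equilibrium: 34207 - 4P = P + 2197 ⇒ 32010 = 5P ⇒ P = 6402, Q = 8599.
New expenditure = 6402 × 8599 = 55050798.00.

55050798.00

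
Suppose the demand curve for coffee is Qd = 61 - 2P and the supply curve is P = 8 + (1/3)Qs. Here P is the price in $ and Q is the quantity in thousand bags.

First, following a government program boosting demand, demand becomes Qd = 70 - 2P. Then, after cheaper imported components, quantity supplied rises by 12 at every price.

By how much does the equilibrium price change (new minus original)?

-0.6

Original equilibrium: 61 - 2P = 3P - 24 gives 85 = 5P, so P = 17 and Q = 27.
After the shift, demand is Qd = 70 - 2P and supply is Qs = 3P - 12.
New equilibrium: 70 - 2P = 3P - 12 ⇒ 82 = 5P ⇒ P = 16.4, Q = 37.2.
ΔP = 16.4 − 17 = -0.6.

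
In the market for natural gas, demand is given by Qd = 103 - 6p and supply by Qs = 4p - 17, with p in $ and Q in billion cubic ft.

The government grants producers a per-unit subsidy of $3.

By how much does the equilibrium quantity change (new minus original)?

+7.2

Before the shock: 103 - 6p = 4p - 17 ⇒ 120 = 10p ⇒ p = 12, Q = 31.
Since sellers receive the price plus the subsidy, the effective supply curve becomes Qs = 4p - 5.
New equilibrium: 103 - 6p = 4p - 5 ⇒ 108 = 10p ⇒ p = 10.8, Q = 38.2.
ΔQ = 38.2 − 31 = +7.2.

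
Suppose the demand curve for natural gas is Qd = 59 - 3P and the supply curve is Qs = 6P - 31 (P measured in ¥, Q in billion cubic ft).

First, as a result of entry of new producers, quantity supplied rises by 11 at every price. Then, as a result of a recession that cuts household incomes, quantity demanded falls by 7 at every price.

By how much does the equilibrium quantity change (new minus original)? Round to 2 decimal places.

-1.00

Initially, 59 - 3P = 6P - 31, so 90 = 9P and P = 10, Q = 29.
The shock moves the curves to Qd = 52 - 3P and Qs = 6P - 20.
Clearing the new market: 52 - 3P = 6P - 20, so P = 8 and Q = 28.
ΔQ = 28 − 29 = -1.00.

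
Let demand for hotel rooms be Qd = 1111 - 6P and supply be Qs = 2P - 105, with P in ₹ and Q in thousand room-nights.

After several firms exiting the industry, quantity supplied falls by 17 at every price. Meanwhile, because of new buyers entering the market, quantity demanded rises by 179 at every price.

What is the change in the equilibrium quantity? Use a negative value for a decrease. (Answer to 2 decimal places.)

+32.00

Initially, 1111 - 6P = 2P - 105, so 1216 = 8P and P = 152, Q = 199.
After the shift, demand is Qd = 1290 - 6P and supply is Qs = 2P - 122.
Equate the new curves: 1290 - 6P = 2P - 122, giving 1412 = 8P, P = 176.5, Q = 231.
ΔQ = 231 − 199 = +32.00.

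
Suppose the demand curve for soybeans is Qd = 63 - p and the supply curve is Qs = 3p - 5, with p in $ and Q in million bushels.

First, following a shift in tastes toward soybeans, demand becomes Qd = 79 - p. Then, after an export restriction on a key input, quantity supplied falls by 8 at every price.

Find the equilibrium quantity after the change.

Solve the original market: 63 - p = 3p - 5, hence p = 17 and Q = 46.
With the change applied: demand Qd = 79 - p, supply Qs = 3p - 13.
Equate the new curves: 79 - p = 3p - 13, giving 92 = 4p, p = 23, Q = 56.

56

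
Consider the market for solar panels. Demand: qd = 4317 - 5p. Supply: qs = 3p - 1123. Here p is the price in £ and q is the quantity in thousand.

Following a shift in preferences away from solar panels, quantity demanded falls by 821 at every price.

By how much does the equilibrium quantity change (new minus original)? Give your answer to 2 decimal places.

-307.88

Original equilibrium: 4317 - 5p = 3p - 1123 gives 5440 = 8p, so p = 680 and q = 917.
After the shift, demand is qd = 3496 - 5p and supply is qs = 3p - 1123.
Setting them equal: 3496 - 5p = 3p - 1123 → 4619 = 8p, so p = 577.375 and q = 609.125.
Δq = 609.125 − 917 = -307.88.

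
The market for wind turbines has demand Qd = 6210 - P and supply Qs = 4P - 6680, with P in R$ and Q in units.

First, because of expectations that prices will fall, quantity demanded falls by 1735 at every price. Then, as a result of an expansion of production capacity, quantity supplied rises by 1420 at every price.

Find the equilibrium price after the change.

1947

Before the shock: 6210 - P = 4P - 6680 ⇒ 12890 = 5P ⇒ P = 2578, Q = 3632.
The shock moves the curves to Qd = 4475 - P and Qs = 4P - 5260.
New equilibrium: 4475 - P = 4P - 5260 ⇒ 9735 = 5P ⇒ P = 1947, Q = 2528.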